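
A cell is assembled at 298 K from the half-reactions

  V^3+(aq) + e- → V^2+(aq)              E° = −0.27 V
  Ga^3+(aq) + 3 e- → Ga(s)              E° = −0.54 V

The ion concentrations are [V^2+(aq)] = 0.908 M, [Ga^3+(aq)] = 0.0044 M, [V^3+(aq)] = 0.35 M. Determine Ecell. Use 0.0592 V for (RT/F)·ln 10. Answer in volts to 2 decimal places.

+0.29 V

V³⁺/V²⁺ is reduced (cathode, E° = −0.27 V) and Ga³⁺/Ga is oxidized (anode).
E°cell = −0.27 − (−0.54) = +0.27 V, with n = 3 electrons transferred.
The balanced reaction is 3 V^3+(aq) + Ga(s) → 3 V^2+(aq) + Ga^3+(aq), so Q = ([V^2+(aq)]^3·[Ga^3+(aq)]) / [V^3+(aq)]^3 = 0.0768 and log Q = −1.114.
By the Nernst equation, E = +0.27 − (0.0592/3)·(−1.114) = +0.29 V.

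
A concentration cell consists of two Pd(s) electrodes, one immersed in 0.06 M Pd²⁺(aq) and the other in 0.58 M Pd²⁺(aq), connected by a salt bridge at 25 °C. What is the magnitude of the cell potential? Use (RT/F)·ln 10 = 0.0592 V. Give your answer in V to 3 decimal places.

0.029 V

For a concentration cell E°cell = 0, since both electrodes use the same couple.
The compartment with the higher Pd²⁺(aq) concentration (0.58 M) acts as the cathode; ions are reduced there and produced at the dilute (0.06 M) anode.
With n = 2, Ecell = −(0.0592/2)·log([dilute]/[conc]) = −(0.0592/2)·log(0.06/0.58) = +0.029 V.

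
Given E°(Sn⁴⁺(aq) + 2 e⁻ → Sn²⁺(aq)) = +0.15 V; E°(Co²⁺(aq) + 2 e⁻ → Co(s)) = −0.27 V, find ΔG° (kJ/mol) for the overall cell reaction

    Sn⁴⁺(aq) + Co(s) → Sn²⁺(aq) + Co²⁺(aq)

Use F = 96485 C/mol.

In the reaction as written Sn⁴⁺(aq) is reduced, so the Sn⁴⁺/Sn²⁺ couple is the cathode and Co²⁺/Co is the anode.
E°cell = +0.15 − (−0.27) = +0.42 V; balancing electrons gives n = 2.
ΔG° = −nFE°cell = −(2)(96485)(+0.42) J/mol = −81.0 kJ/mol.

−81.0 kJ/mol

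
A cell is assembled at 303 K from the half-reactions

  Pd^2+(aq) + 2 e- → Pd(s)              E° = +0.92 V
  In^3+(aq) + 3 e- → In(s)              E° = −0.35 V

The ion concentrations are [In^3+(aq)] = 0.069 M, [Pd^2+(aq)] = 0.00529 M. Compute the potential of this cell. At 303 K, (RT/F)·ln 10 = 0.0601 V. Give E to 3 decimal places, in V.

+1.225 V

The Pd²⁺/Pd couple has the more positive E°, so it is the cathode; In³⁺/In is the anode.
E°cell = +0.92 − (−0.35) = +1.27 V, with n = 6 electrons transferred.
For the overall reaction 3 Pd^2+(aq) + 2 In(s) → 3 Pd(s) + 2 In^3+(aq), Q = [In^3+(aq)]^2 / [Pd^2+(aq)]^3 = 3.22×10^4, giving log Q = 4.507.
Applying E = E° − (RT ln10/nF)·log Q gives +1.27 − (0.0601/6)(4.507) = +1.225 V.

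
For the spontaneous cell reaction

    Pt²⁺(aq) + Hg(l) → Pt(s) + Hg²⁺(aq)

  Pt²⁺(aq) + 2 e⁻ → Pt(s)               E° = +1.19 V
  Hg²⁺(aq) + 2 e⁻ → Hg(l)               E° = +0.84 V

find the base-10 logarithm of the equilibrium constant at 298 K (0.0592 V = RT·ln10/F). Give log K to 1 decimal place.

The Pt²⁺/Pt couple is reduced (cathode); E°cell = +1.19 − (+0.84) = +0.35 V with n = 2.
At equilibrium E = 0, so log K = nE°cell / 0.0592 = (2)(+0.35) / 0.0592 = 11.8.

log K = 11.8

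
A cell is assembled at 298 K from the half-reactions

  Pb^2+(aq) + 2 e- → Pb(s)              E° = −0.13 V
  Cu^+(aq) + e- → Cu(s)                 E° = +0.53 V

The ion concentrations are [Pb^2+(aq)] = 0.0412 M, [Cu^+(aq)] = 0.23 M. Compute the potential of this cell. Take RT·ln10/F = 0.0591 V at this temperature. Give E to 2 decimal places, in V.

Since E°(Cu⁺/Cu) > E°(Pb²⁺/Pb), Cu⁺/Cu serves as the cathode.
E°cell = E°cat − E°an = +0.53 − (−0.13) = +0.66 V; n = 2.
The balanced reaction is 2 Cu^+(aq) + Pb(s) → 2 Cu(s) + Pb^2+(aq), so Q = [Pb^2+(aq)] / [Cu^+(aq)]^2 = 0.779 and log Q = −0.109.
By the Nernst equation, E = +0.66 − (0.0591/2)·(−0.109) = +0.66 V.

+0.66 V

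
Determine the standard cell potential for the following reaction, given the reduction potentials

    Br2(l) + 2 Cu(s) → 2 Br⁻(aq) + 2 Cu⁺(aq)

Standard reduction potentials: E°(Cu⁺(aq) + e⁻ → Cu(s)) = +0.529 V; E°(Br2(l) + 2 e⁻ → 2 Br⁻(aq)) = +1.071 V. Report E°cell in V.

Br2(l) gains electrons, so the Br₂/Br⁻ couple is the cathode; the Cu⁺/Cu couple is the anode.
E°cell = E°(cathode) − E°(anode) = +1.071 − (+0.529) = +0.542 V.

+0.542 V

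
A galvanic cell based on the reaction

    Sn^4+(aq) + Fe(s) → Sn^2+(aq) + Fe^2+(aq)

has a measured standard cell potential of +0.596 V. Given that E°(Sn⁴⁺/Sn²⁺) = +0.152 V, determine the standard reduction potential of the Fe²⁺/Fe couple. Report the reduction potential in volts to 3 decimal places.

In the reaction as written the Sn⁴⁺/Sn²⁺ couple is reduced (cathode) and Fe²⁺/Fe is oxidized (anode), so E°cell = E°(Sn⁴⁺/Sn²⁺) − E°(Fe²⁺/Fe).
E°(Fe²⁺/Fe) = E°(cathode) − E°cell = +0.152 − (+0.596) = −0.444 V.

−0.444 V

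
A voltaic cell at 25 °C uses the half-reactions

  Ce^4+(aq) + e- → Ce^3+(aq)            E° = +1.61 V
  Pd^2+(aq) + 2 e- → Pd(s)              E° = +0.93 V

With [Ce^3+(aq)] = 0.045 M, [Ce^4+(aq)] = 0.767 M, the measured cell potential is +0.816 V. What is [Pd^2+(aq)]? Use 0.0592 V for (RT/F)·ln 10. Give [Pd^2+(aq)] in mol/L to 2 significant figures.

With Ce⁴⁺/Ce³⁺ at the cathode and Pd²⁺/Pd at the anode, E°cell = +1.61 − (+0.93) = +0.68 V (n = 2).
From the Nernst equation, log Q = n(E° − E)/0.0592 = 2·(+0.68 − (+0.816))/0.0592 = −4.595.
For 2 Ce^4+(aq) + Pd(s) → 2 Ce^3+(aq) + Pd^2+(aq), the reaction quotient is Q = ([Ce^3+(aq)]^2·[Pd^2+(aq)]) / [Ce^4+(aq)]^2.
Isolating [Pd^2+(aq)] in Q = 10^{−4.595} yields log [Pd^2+(aq)] = −2.132, i.e. 0.0074 M.

0.0074 M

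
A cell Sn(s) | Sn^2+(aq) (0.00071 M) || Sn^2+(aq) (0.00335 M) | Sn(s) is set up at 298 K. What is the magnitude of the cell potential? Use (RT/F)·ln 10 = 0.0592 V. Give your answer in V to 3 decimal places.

0.020 V

For a concentration cell E°cell = 0, since both electrodes use the same couple.
The compartment with the higher Sn^2+(aq) concentration (0.00335 M) acts as the cathode; ions are reduced there and produced at the dilute (0.00071 M) anode.
With n = 2, Ecell = −(0.0592/2)·log([dilute]/[conc]) = −(0.0592/2)·log(0.00071/0.00335) = +0.020 V.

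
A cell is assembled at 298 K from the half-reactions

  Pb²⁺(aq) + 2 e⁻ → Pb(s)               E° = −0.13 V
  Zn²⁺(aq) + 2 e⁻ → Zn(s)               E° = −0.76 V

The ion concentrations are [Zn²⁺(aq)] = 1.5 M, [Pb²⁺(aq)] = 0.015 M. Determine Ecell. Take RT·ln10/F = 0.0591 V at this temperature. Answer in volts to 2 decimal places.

The Pb²⁺/Pb couple has the more positive E°, so it is the cathode; Zn²⁺/Zn is the anode.
E°cell = −0.13 − (−0.76) = +0.63 V, with n = 2 electrons transferred.
For the overall reaction Pb²⁺(aq) + Zn(s) → Pb(s) + Zn²⁺(aq), Q = [Zn²⁺(aq)] / [Pb²⁺(aq)] = 100, giving log Q = 2.000.
By the Nernst equation, E = +0.63 − (0.0591/2)·(2.000) = +0.57 V.

+0.57 V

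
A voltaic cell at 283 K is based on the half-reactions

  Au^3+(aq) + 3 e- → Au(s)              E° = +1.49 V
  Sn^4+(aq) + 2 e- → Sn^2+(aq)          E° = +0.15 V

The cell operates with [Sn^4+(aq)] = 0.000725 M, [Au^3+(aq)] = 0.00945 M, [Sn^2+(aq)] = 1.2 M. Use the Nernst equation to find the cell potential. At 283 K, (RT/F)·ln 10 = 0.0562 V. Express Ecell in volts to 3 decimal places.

The Au³⁺/Au couple has the more positive E°, so it is the cathode; Sn⁴⁺/Sn²⁺ is the anode.
E°cell = +1.49 − (+0.15) = +1.34 V, with n = 6 electrons transferred.
Balancing gives 2 Au^3+(aq) + 3 Sn^2+(aq) → 2 Au(s) + 3 Sn^4+(aq); hence Q = [Sn^4+(aq)]^3 / ([Au^3+(aq)]^2·[Sn^2+(aq)]^3) = 2.47×10^−6 (log Q = −5.607).
E = E° − (0.0562/n)·log Q = +1.34 − (0.0562/6)(−5.607) = +1.393 V.

+1.393 V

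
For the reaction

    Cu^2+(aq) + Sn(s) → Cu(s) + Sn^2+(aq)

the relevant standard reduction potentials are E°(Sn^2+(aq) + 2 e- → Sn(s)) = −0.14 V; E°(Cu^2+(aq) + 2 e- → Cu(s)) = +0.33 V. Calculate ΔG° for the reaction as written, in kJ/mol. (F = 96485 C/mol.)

−90.7 kJ/mol

In the reaction as written Cu^2+(aq) is reduced, so the Cu²⁺/Cu couple is the cathode and Sn²⁺/Sn is the anode.
E°cell = +0.33 − (−0.14) = +0.47 V; balancing electrons gives n = 2.
ΔG° = −nFE°cell = −(2)(96485)(+0.47) J/mol = −90.7 kJ/mol.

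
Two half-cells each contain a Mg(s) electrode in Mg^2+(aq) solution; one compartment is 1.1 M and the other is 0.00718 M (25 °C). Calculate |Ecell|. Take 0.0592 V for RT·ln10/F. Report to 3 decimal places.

0.065 V

For a concentration cell E°cell = 0, since both electrodes use the same couple.
The compartment with the higher Mg^2+(aq) concentration (1.1 M) acts as the cathode; ions are reduced there and produced at the dilute (0.00718 M) anode.
With n = 2, Ecell = −(0.0592/2)·log([dilute]/[conc]) = −(0.0592/2)·log(0.00718/1.1) = +0.065 V.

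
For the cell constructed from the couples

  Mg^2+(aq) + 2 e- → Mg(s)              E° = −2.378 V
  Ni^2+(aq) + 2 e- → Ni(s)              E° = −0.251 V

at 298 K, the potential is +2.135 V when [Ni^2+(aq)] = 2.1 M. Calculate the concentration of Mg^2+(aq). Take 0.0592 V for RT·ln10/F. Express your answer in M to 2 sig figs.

With Ni²⁺/Ni at the cathode and Mg²⁺/Mg at the anode, E°cell = −0.251 − (−2.378) = +2.127 V (n = 2).
Since E = E° − (0.0592/n)·log Q, log Q = n(E° − E)/0.0592 = −0.270.
The balanced reaction is Ni^2+(aq) + Mg(s) → Ni(s) + Mg^2+(aq), so Q = [Mg^2+(aq)] / [Ni^2+(aq)].
Isolating [Mg^2+(aq)] in Q = 10^{−0.270} yields log [Mg^2+(aq)] = 0.052, i.e. 1.1 M.

1.1 M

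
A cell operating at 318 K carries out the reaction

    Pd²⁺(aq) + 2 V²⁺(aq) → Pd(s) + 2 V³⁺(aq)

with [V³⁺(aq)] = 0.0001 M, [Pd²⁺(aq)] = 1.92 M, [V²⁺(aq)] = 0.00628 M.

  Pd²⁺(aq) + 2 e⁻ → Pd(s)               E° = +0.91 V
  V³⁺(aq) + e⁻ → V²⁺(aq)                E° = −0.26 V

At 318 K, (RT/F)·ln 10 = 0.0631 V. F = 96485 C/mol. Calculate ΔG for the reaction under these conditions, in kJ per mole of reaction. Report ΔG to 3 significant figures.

The standard cell potential is +0.91 − (−0.26) = +1.17 V, with n = 2 electrons in the balanced equation.
Here Q = [V³⁺(aq)]^2 / ([Pd²⁺(aq)]·[V²⁺(aq)]^2) = 0.000132 (log Q = −3.879), giving E = +1.17 − (0.0631/2)·(−3.879) = +1.2924 V.
ΔG = −nFE = −(2)(96485)(+1.2924) J/mol = −249 kJ/mol.

−249 kJ/mol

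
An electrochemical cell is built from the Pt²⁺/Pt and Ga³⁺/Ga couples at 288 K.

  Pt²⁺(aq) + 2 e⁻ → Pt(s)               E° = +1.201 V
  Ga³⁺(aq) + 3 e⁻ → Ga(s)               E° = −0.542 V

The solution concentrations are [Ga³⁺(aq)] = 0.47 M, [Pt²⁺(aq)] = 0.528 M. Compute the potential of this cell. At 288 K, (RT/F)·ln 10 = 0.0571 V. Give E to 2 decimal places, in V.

+1.74 V

Since E°(Pt²⁺/Pt) > E°(Ga³⁺/Ga), Pt²⁺/Pt serves as the cathode.
E°cell = +1.201 − (−0.542) = +1.743 V, with n = 6 electrons transferred.
Balancing gives 3 Pt²⁺(aq) + 2 Ga(s) → 3 Pt(s) + 2 Ga³⁺(aq); hence Q = [Ga³⁺(aq)]^2 / [Pt²⁺(aq)]^3 = 1.5 (log Q = 0.176).
E = E° − (0.0571/n)·log Q = +1.743 − (0.0571/6)(0.176) = +1.74 V.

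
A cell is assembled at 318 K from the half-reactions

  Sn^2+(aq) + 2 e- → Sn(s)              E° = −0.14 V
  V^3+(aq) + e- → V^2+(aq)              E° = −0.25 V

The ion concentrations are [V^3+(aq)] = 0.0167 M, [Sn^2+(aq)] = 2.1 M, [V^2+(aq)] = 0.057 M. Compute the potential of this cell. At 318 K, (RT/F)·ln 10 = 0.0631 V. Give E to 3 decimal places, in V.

Sn²⁺/Sn is reduced (cathode, E° = −0.14 V) and V³⁺/V²⁺ is oxidized (anode).
The standard potential is −0.14 − (−0.25) = +0.11 V and the balanced reaction transfers n = 2 electrons.
The balanced reaction is Sn^2+(aq) + 2 V^2+(aq) → Sn(s) + 2 V^3+(aq), so Q = [V^3+(aq)]^2 / ([Sn^2+(aq)]·[V^2+(aq)]^2) = 0.0409 and log Q = −1.389.
E = E° − (0.0631/n)·log Q = +0.11 − (0.0631/2)(−1.389) = +0.154 V.

+0.154 V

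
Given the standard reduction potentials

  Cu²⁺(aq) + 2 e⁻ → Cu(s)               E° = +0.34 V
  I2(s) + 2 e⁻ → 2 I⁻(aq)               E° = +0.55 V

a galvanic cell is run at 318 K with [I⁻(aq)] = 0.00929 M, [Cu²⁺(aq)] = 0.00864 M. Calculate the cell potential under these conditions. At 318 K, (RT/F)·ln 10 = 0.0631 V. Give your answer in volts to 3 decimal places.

I₂/I⁻ is reduced (cathode, E° = +0.55 V) and Cu²⁺/Cu is oxidized (anode).
The standard potential is +0.55 − (+0.34) = +0.21 V and the balanced reaction transfers n = 2 electrons.
Balancing gives I2(s) + Cu(s) → 2 I⁻(aq) + Cu²⁺(aq); hence Q = [I⁻(aq)]^2·[Cu²⁺(aq)] = 7.46×10^−7 (log Q = −6.127).
By the Nernst equation, E = +0.21 − (0.0631/2)·(−6.127) = +0.403 V.

+0.403 V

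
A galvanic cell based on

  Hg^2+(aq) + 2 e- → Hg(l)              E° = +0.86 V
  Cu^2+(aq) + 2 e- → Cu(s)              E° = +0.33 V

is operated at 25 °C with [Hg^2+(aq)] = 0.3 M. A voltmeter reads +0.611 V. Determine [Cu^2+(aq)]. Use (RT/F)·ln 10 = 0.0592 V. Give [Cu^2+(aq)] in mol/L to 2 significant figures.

0.00055 M

With Hg²⁺/Hg at the cathode and Cu²⁺/Cu at the anode, E°cell = +0.86 − (+0.33) = +0.53 V (n = 2).
Since E = E° − (0.0592/n)·log Q, log Q = n(E° − E)/0.0592 = −2.736.
The balanced reaction is Hg^2+(aq) + Cu(s) → Hg(l) + Cu^2+(aq), so Q = [Cu^2+(aq)] / [Hg^2+(aq)].
Isolating [Cu^2+(aq)] in Q = 10^{−2.736} yields log [Cu^2+(aq)] = −3.259, i.e. 0.00055 M.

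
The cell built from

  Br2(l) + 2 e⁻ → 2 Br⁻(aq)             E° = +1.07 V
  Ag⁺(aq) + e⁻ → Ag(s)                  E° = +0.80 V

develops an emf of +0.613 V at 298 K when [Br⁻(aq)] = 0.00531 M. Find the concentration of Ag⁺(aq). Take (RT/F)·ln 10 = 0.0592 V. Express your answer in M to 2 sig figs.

With Br₂/Br⁻ at the cathode and Ag⁺/Ag at the anode, E°cell = +1.07 − (+0.80) = +0.27 V (n = 2).
Since E = E° − (0.0592/n)·log Q, log Q = n(E° − E)/0.0592 = −11.588.
The balanced reaction is Br2(l) + 2 Ag(s) → 2 Br⁻(aq) + 2 Ag⁺(aq), so Q = [Br⁻(aq)]^2·[Ag⁺(aq)]^2.
Isolating [Ag⁺(aq)] in Q = 10^{−11.588} yields log [Ag⁺(aq)] = −3.519, i.e. 0.00030 M.

0.00030 M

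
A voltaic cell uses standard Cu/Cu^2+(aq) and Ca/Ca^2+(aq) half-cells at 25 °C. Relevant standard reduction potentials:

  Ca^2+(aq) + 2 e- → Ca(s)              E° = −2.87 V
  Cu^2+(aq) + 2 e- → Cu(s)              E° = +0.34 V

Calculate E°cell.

Of the two couples in this cell, the one with the more positive reduction potential is reduced at the cathode: here that is Cu²⁺/Cu (+0.34 V); Ca²⁺/Ca (−2.87 V) is the anode.
E°cell = E°(cathode) − E°(anode) = +0.34 − (−2.87) = +3.21 V.

+3.21 V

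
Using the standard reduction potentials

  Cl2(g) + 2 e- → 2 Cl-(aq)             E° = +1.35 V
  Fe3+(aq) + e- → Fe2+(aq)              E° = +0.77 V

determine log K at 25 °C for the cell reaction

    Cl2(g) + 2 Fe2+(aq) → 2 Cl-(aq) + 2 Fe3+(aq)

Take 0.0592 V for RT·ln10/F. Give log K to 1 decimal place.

The Cl₂/Cl⁻ couple is reduced (cathode); E°cell = +1.35 − (+0.77) = +0.58 V with n = 2.
At equilibrium E = 0, so log K = nE°cell / 0.0592 = (2)(+0.58) / 0.0592 = 19.6.

log K = 19.6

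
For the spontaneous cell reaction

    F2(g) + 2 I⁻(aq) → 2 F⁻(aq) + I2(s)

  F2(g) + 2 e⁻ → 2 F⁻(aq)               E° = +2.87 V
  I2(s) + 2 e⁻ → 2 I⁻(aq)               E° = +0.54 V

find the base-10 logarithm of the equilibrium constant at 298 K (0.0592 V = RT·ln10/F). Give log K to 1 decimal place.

The F₂/F⁻ couple is reduced (cathode); E°cell = +2.87 − (+0.54) = +2.33 V with n = 2.
At equilibrium E = 0, so log K = nE°cell / 0.0592 = (2)(+2.33) / 0.0592 = 78.7.

log K = 78.7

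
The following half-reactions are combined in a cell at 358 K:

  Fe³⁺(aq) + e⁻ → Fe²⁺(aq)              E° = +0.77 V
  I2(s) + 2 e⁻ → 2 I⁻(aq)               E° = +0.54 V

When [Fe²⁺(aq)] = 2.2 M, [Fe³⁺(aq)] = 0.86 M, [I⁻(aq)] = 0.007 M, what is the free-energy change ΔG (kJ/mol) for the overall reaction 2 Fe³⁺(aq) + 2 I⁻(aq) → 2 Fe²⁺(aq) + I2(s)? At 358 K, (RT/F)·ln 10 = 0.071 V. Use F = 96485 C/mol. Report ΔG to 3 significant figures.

−9.26 kJ/mol

With Fe³⁺/Fe²⁺ reduced at the cathode, E°cell = +0.77 − (+0.54) = +0.23 V and n = 2.
Q = [Fe²⁺(aq)]^2 / ([Fe³⁺(aq)]^2·[I⁻(aq)]^2) = 1.34×10^5, so log Q = 5.126 and E = +0.23 − (0.071/2)(5.126) = +0.0480 V.
Finally ΔG = −nFE = −(2)(96485 C/mol)(+0.0480 V) = −9.26 kJ/mol.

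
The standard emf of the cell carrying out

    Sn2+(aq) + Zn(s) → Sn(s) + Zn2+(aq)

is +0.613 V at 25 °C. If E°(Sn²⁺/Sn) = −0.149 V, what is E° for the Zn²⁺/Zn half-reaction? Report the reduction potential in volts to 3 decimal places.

In the reaction as written the Sn²⁺/Sn couple is reduced (cathode) and Zn²⁺/Zn is oxidized (anode), so E°cell = E°(Sn²⁺/Sn) − E°(Zn²⁺/Zn).
E°(Zn²⁺/Zn) = E°(cathode) − E°cell = −0.149 − (+0.613) = −0.762 V.

−0.762 V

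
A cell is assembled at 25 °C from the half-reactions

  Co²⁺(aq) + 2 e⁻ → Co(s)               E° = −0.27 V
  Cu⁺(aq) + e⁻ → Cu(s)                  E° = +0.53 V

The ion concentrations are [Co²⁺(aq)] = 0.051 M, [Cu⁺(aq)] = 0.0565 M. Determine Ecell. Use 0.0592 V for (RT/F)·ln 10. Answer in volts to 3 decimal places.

Since E°(Cu⁺/Cu) > E°(Co²⁺/Co), Cu⁺/Cu serves as the cathode.
E°cell = +0.53 − (−0.27) = +0.80 V, with n = 2 electrons transferred.
Balancing gives 2 Cu⁺(aq) + Co(s) → 2 Cu(s) + Co²⁺(aq); hence Q = [Co²⁺(aq)] / [Cu⁺(aq)]^2 = 16 (log Q = 1.203).
By the Nernst equation, E = +0.80 − (0.0592/2)·(1.203) = +0.764 V.

+0.764 V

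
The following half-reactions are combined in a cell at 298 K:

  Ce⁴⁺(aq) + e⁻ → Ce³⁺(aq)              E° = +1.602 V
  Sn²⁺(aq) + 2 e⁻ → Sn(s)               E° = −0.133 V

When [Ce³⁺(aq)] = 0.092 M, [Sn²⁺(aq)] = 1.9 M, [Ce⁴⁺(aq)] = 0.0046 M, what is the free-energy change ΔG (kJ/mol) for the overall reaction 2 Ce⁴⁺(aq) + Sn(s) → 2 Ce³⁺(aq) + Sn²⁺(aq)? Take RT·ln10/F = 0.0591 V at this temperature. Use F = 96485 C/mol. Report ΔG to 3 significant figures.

E°cell = +1.602 − (−0.133) = +1.735 V; the balanced reaction transfers n = 2 electrons.
Here Q = ([Ce³⁺(aq)]^2·[Sn²⁺(aq)]) / [Ce⁴⁺(aq)]^2 = 760 (log Q = 2.881), giving E = +1.735 − (0.0591/2)·(2.881) = +1.6499 V.
Finally ΔG = −nFE = −(2)(96485 C/mol)(+1.6499 V) = −318 kJ/mol.

−318 kJ/mol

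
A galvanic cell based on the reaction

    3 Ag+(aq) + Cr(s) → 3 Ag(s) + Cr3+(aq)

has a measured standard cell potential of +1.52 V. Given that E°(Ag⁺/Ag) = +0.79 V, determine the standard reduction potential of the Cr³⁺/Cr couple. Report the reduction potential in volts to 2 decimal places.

−0.73 V

In the reaction as written the Ag⁺/Ag couple is reduced (cathode) and Cr³⁺/Cr is oxidized (anode), so E°cell = E°(Ag⁺/Ag) − E°(Cr³⁺/Cr).
E°(Cr³⁺/Cr) = E°(cathode) − E°cell = +0.79 − (+1.52) = −0.73 V.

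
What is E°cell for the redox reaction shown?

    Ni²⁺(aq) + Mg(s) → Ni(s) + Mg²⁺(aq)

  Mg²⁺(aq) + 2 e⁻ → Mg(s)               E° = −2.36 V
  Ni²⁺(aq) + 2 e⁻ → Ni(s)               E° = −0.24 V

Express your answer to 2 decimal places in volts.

In the reaction as written, Ni²⁺(aq) is reduced (cathode) and Mg²⁺(aq) is produced by oxidation at the anode.
E°cell = E°(cathode) − E°(anode) = −0.24 − (−2.36) = +2.12 V.

+2.12 V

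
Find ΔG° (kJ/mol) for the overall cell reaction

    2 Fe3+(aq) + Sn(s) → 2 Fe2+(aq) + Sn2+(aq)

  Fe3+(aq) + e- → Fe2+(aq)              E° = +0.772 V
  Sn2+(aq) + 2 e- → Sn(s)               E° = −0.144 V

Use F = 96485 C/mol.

−177 kJ/mol

In the reaction as written Fe3+(aq) is reduced, so the Fe³⁺/Fe²⁺ couple is the cathode and Sn²⁺/Sn is the anode.
E°cell = +0.772 − (−0.144) = +0.916 V; balancing electrons gives n = 2.
ΔG° = −nFE°cell = −(2)(96485)(+0.916) J/mol = −177 kJ/mol.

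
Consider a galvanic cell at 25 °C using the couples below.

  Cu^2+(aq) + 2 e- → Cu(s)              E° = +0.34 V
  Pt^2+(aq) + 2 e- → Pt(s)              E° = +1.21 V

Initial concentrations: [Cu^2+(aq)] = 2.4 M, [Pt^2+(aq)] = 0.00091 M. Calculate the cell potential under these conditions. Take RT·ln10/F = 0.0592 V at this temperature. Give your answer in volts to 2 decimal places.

+0.77 V

Pt²⁺/Pt is reduced (cathode, E° = +1.21 V) and Cu²⁺/Cu is oxidized (anode).
The standard potential is +1.21 − (+0.34) = +0.87 V and the balanced reaction transfers n = 2 electrons.
The balanced reaction is Pt^2+(aq) + Cu(s) → Pt(s) + Cu^2+(aq), so Q = [Cu^2+(aq)] / [Pt^2+(aq)] = 2.64×10^3 and log Q = 3.421.
E = E° − (0.0592/n)·log Q = +0.87 − (0.0592/2)(3.421) = +0.77 V.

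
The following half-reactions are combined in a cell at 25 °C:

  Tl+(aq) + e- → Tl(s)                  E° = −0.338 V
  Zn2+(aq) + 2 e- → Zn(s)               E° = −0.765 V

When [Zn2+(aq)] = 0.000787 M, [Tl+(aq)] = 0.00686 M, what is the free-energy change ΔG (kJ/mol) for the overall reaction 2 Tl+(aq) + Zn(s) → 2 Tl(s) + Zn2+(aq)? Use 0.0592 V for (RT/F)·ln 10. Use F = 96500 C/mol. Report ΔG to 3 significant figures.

−75.4 kJ/mol

The standard cell potential is −0.338 − (−0.765) = +0.427 V, with n = 2 electrons in the balanced equation.
The reaction quotient is [Zn2+(aq)] / [Tl+(aq)]^2 = 16.7; by Nernst, E = +0.427 − (0.0592/2)(1.223) = +0.3908 V.
Finally ΔG = −nFE = −(2)(96500 C/mol)(+0.3908 V) = −75.4 kJ/mol.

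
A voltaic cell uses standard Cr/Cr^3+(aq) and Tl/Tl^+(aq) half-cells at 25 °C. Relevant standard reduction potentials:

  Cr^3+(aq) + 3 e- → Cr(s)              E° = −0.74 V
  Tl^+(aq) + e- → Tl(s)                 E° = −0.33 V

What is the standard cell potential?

+0.41 V

The Tl⁺/Tl couple has the higher E°, so Tl ion is reduced (cathode) and Cr is oxidized (anode).
E°cell = E°(cathode) − E°(anode) = −0.33 − (−0.74) = +0.41 V.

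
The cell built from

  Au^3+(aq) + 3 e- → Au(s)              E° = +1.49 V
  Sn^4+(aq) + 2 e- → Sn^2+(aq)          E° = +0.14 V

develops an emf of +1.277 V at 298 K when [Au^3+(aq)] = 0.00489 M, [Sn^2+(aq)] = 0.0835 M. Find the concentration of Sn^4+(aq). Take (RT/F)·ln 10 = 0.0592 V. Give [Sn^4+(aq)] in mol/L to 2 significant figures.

0.70 M

The Au³⁺/Au couple has the larger reduction potential, so it is the cathode: E°cell = +1.49 − (+0.14) = +1.35 V and n = 6.
From the Nernst equation, log Q = n(E° − E)/0.0592 = 6·(+1.35 − (+1.277))/0.0592 = 7.399.
For 2 Au^3+(aq) + 3 Sn^2+(aq) → 2 Au(s) + 3 Sn^4+(aq), the reaction quotient is Q = [Sn^4+(aq)]^3 / ([Au^3+(aq)]^2·[Sn^2+(aq)]^3).
Isolating [Sn^4+(aq)] in Q = 10^{7.399} yields log [Sn^4+(aq)] = −0.152, i.e. 0.70 M.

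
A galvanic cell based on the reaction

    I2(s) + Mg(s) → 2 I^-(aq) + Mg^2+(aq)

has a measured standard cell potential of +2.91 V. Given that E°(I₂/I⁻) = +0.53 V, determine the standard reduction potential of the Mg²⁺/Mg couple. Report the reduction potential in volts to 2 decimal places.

−2.38 V

In the reaction as written the I₂/I⁻ couple is reduced (cathode) and Mg²⁺/Mg is oxidized (anode), so E°cell = E°(I₂/I⁻) − E°(Mg²⁺/Mg).
E°(Mg²⁺/Mg) = E°(cathode) − E°cell = +0.53 − (+2.91) = −2.38 V.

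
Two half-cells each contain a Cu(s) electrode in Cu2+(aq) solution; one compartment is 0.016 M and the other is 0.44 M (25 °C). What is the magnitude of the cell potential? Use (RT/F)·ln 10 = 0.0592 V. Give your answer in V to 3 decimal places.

0.043 V

For a concentration cell E°cell = 0, since both electrodes use the same couple.
The compartment with the higher Cu2+(aq) concentration (0.44 M) acts as the cathode; ions are reduced there and produced at the dilute (0.016 M) anode.
With n = 2, Ecell = −(0.0592/2)·log([dilute]/[conc]) = −(0.0592/2)·log(0.016/0.44) = +0.043 V.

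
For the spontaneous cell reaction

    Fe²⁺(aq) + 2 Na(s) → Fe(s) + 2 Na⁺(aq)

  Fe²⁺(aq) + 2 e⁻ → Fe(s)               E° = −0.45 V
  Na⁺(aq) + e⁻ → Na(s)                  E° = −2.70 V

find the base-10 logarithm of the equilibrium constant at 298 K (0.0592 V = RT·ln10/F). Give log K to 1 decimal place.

log K = 76.0

The Fe²⁺/Fe couple is reduced (cathode); E°cell = −0.45 − (−2.70) = +2.25 V with n = 2.
At equilibrium E = 0, so log K = nE°cell / 0.0592 = (2)(+2.25) / 0.0592 = 76.0.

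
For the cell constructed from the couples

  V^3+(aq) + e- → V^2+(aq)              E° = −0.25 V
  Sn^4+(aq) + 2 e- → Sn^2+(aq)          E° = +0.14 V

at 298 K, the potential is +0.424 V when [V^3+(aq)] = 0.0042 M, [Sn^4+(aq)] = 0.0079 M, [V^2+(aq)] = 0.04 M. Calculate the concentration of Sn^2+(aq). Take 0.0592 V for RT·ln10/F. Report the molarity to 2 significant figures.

The Sn⁴⁺/Sn²⁺ couple has the larger reduction potential, so it is the cathode: E°cell = +0.14 − (−0.25) = +0.39 V and n = 2.
From the Nernst equation, log Q = n(E° − E)/0.0592 = 2·(+0.39 − (+0.424))/0.0592 = −1.149.
The balanced reaction is Sn^4+(aq) + 2 V^2+(aq) → Sn^2+(aq) + 2 V^3+(aq), so Q = ([Sn^2+(aq)]·[V^3+(aq)]^2) / ([Sn^4+(aq)]·[V^2+(aq)]^2).
Solving for the unknown gives log [Sn^2+(aq)] = −1.294, so [Sn^2+(aq)] ≈ 0.051 M.

0.051 M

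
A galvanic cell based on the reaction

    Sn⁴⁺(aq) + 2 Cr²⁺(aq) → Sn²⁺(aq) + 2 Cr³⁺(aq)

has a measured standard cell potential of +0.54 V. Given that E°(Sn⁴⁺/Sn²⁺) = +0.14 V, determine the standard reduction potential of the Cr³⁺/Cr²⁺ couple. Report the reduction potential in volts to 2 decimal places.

−0.40 V

In the reaction as written the Sn⁴⁺/Sn²⁺ couple is reduced (cathode) and Cr³⁺/Cr²⁺ is oxidized (anode), so E°cell = E°(Sn⁴⁺/Sn²⁺) − E°(Cr³⁺/Cr²⁺).
E°(Cr³⁺/Cr²⁺) = E°(cathode) − E°cell = +0.14 − (+0.54) = −0.40 V.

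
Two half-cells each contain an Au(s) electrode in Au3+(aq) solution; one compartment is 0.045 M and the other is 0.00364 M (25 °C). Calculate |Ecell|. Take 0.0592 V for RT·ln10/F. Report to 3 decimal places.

For a concentration cell E°cell = 0, since both electrodes use the same couple.
The compartment with the higher Au3+(aq) concentration (0.045 M) acts as the cathode; ions are reduced there and produced at the dilute (0.00364 M) anode.
With n = 3, Ecell = −(0.0592/3)·log([dilute]/[conc]) = −(0.0592/3)·log(0.00364/0.045) = +0.022 V.

0.022 V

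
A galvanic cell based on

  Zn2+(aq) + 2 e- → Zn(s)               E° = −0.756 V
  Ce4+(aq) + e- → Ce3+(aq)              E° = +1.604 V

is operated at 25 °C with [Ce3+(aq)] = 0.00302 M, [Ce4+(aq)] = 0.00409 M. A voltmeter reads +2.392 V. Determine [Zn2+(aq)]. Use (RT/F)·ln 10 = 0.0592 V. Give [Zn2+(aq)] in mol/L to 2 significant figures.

0.15 M

Ce⁴⁺/Ce³⁺ is the cathode (higher E°); E°cell = +1.604 − (−0.756) = +2.360 V with n = 2.
From the Nernst equation, log Q = n(E° − E)/0.0592 = 2·(+2.360 − (+2.392))/0.0592 = −1.081.
Balancing electrons gives 2 Ce4+(aq) + Zn(s) → 2 Ce3+(aq) + Zn2+(aq); thus Q = ([Ce3+(aq)]^2·[Zn2+(aq)]) / [Ce4+(aq)]^2.
Solving for the unknown gives log [Zn2+(aq)] = −0.818, so [Zn2+(aq)] ≈ 0.15 M.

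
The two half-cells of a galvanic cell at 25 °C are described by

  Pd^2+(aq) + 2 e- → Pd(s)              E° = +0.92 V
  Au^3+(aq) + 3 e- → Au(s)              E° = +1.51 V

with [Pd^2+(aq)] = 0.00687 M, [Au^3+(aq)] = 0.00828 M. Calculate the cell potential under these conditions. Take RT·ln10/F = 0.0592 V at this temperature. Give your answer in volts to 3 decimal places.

Au³⁺/Au is reduced (cathode, E° = +1.51 V) and Pd²⁺/Pd is oxidized (anode).
E°cell = +1.51 − (+0.92) = +0.59 V, with n = 6 electrons transferred.
For the overall reaction 2 Au^3+(aq) + 3 Pd(s) → 2 Au(s) + 3 Pd^2+(aq), Q = [Pd^2+(aq)]^3 / [Au^3+(aq)]^2 = 0.00473, giving log Q = −2.325.
By the Nernst equation, E = +0.59 − (0.0592/6)·(−2.325) = +0.613 V.

+0.613 V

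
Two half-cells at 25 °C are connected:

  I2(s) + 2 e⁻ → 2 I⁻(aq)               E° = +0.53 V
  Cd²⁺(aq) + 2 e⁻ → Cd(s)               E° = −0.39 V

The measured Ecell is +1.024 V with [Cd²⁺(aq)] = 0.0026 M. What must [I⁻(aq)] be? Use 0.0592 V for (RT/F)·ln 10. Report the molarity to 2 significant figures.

With I₂/I⁻ at the cathode and Cd²⁺/Cd at the anode, E°cell = +0.53 − (−0.39) = +0.92 V (n = 2).
Rearranging E = E° − (0.0592/n)·log Q gives log Q = 2(+0.92 − (+1.024))/0.0592 = −3.514.
The balanced reaction is I2(s) + Cd(s) → 2 I⁻(aq) + Cd²⁺(aq), so Q = [I⁻(aq)]^2·[Cd²⁺(aq)].
Solving for the unknown gives log [I⁻(aq)] = −0.464, so [I⁻(aq)] ≈ 0.34 M.

0.34 M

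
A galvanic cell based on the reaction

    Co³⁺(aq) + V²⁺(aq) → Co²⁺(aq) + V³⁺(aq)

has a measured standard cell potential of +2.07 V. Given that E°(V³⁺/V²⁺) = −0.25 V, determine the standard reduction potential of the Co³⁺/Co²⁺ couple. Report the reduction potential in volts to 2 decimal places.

+1.82 V

In the reaction as written the Co³⁺/Co²⁺ couple is reduced (cathode) and V³⁺/V²⁺ is oxidized (anode), so E°cell = E°(Co³⁺/Co²⁺) − E°(V³⁺/V²⁺).
E°(Co³⁺/Co²⁺) = E°cell + E°(anode) = +2.07 + (−0.25) = +1.82 V.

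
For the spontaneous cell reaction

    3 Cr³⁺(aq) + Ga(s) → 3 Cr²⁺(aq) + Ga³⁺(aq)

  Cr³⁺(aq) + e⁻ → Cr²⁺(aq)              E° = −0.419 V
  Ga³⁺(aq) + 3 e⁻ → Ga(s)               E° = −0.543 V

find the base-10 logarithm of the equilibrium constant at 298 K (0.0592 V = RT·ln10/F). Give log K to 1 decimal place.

log K = 6.3

The Cr³⁺/Cr²⁺ couple is reduced (cathode); E°cell = −0.419 − (−0.543) = +0.124 V with n = 3.
At equilibrium E = 0, so log K = nE°cell / 0.0592 = (3)(+0.124) / 0.0592 = 6.3.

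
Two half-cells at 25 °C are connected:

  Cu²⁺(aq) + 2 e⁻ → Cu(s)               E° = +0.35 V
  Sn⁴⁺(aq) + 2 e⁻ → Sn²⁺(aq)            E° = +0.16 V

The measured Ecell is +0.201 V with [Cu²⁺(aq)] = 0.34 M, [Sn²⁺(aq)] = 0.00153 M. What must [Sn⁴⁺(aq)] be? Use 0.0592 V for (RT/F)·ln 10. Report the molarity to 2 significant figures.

With Cu²⁺/Cu at the cathode and Sn⁴⁺/Sn²⁺ at the anode, E°cell = +0.35 − (+0.16) = +0.19 V (n = 2).
Since E = E° − (0.0592/n)·log Q, log Q = n(E° − E)/0.0592 = −0.372.
Balancing electrons gives Cu²⁺(aq) + Sn²⁺(aq) → Cu(s) + Sn⁴⁺(aq); thus Q = [Sn⁴⁺(aq)] / ([Cu²⁺(aq)]·[Sn²⁺(aq)]).
Isolating [Sn⁴⁺(aq)] in Q = 10^{−0.372} yields log [Sn⁴⁺(aq)] = −3.656, i.e. 0.00022 M.

0.00022 M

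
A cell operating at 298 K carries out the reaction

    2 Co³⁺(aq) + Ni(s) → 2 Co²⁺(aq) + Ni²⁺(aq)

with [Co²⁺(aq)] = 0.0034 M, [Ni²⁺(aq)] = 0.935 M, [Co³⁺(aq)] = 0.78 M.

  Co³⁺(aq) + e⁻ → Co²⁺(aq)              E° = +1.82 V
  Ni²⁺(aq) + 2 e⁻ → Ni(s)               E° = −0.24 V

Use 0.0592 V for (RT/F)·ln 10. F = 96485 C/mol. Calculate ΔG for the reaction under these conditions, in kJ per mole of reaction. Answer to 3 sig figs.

The standard cell potential is +1.82 − (−0.24) = +2.06 V, with n = 2 electrons in the balanced equation.
Here Q = ([Co²⁺(aq)]^2·[Ni²⁺(aq)]) / [Co³⁺(aq)]^2 = 1.78×10^−5 (log Q = −4.750), giving E = +2.06 − (0.0592/2)·(−4.750) = +2.2006 V.
Finally ΔG = −nFE = −(2)(96485 C/mol)(+2.2006 V) = −425 kJ/mol.

−425 kJ/mol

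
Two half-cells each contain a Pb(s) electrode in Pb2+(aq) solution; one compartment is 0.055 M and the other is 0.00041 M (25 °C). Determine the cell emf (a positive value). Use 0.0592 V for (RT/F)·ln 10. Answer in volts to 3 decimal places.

For a concentration cell E°cell = 0, since both electrodes use the same couple.
The compartment with the higher Pb2+(aq) concentration (0.055 M) acts as the cathode; ions are reduced there and produced at the dilute (0.00041 M) anode.
With n = 2, Ecell = −(0.0592/2)·log([dilute]/[conc]) = −(0.0592/2)·log(0.00041/0.055) = +0.063 V.

0.063 V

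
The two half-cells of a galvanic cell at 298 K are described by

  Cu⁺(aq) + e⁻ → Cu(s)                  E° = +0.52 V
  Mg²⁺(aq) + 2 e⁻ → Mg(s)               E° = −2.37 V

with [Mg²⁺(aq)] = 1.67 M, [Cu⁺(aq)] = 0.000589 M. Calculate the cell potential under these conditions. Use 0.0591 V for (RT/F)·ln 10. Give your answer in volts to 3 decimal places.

+2.693 V

Cu⁺/Cu is reduced (cathode, E° = +0.52 V) and Mg²⁺/Mg is oxidized (anode).
E°cell = +0.52 − (−2.37) = +2.89 V, with n = 2 electrons transferred.
Balancing gives 2 Cu⁺(aq) + Mg(s) → 2 Cu(s) + Mg²⁺(aq); hence Q = [Mg²⁺(aq)] / [Cu⁺(aq)]^2 = 4.81×10^6 (log Q = 6.682).
By the Nernst equation, E = +2.89 − (0.0591/2)·(6.682) = +2.693 V.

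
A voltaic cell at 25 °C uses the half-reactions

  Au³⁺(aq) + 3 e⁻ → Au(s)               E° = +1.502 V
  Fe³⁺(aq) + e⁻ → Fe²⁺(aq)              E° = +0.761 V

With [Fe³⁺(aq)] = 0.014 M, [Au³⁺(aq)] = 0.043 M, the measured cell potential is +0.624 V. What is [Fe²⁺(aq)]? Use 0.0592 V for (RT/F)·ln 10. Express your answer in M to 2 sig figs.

With Au³⁺/Au at the cathode and Fe³⁺/Fe²⁺ at the anode, E°cell = +1.502 − (+0.761) = +0.741 V (n = 3).
Rearranging E = E° − (0.0592/n)·log Q gives log Q = 3(+0.741 − (+0.624))/0.0592 = 5.929.
Balancing electrons gives Au³⁺(aq) + 3 Fe²⁺(aq) → Au(s) + 3 Fe³⁺(aq); thus Q = [Fe³⁺(aq)]^3 / ([Au³⁺(aq)]·[Fe²⁺(aq)]^3).
Isolating [Fe²⁺(aq)] in Q = 10^{5.929} yields log [Fe²⁺(aq)] = −3.375, i.e. 0.00042 M.

0.00042 M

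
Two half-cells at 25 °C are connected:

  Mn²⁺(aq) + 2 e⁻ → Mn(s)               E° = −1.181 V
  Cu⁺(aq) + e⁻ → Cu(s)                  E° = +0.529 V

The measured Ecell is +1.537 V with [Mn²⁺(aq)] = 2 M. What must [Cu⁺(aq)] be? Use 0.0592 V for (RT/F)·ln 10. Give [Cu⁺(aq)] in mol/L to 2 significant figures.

With Cu⁺/Cu at the cathode and Mn²⁺/Mn at the anode, E°cell = +0.529 − (−1.181) = +1.710 V (n = 2).
From the Nernst equation, log Q = n(E° − E)/0.0592 = 2·(+1.710 − (+1.537))/0.0592 = 5.845.
For 2 Cu⁺(aq) + Mn(s) → 2 Cu(s) + Mn²⁺(aq), the reaction quotient is Q = [Mn²⁺(aq)] / [Cu⁺(aq)]^2.
Isolating [Cu⁺(aq)] in Q = 10^{5.845} yields log [Cu⁺(aq)] = −2.772, i.e. 0.0017 M.

0.0017 M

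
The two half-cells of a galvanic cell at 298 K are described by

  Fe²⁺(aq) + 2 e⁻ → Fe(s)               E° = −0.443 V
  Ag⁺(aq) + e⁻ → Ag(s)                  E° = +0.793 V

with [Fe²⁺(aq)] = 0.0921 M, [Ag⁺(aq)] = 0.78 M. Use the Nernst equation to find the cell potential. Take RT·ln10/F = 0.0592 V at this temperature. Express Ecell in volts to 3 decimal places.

+1.260 V

The Ag⁺/Ag couple has the more positive E°, so it is the cathode; Fe²⁺/Fe is the anode.
E°cell = +0.793 − (−0.443) = +1.236 V, with n = 2 electrons transferred.
For the overall reaction 2 Ag⁺(aq) + Fe(s) → 2 Ag(s) + Fe²⁺(aq), Q = [Fe²⁺(aq)] / [Ag⁺(aq)]^2 = 0.151, giving log Q = −0.820.
E = E° − (0.0592/n)·log Q = +1.236 − (0.0592/2)(−0.820) = +1.260 V.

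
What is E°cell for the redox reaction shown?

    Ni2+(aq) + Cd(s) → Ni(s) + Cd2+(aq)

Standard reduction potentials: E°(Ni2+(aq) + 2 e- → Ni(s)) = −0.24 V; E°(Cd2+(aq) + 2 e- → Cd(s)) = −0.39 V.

+0.15 V

Ni2+(aq) gains electrons, so the Ni²⁺/Ni couple is the cathode; the Cd²⁺/Cd couple is the anode.
E°cell = E°(cathode) − E°(anode) = −0.24 − (−0.39) = +0.15 V.
The positive value indicates the reaction is spontaneous as written.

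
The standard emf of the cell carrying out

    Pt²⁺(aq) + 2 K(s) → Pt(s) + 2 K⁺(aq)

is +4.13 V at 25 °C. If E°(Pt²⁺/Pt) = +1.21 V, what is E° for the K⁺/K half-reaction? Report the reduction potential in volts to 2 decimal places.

In the reaction as written the Pt²⁺/Pt couple is reduced (cathode) and K⁺/K is oxidized (anode), so E°cell = E°(Pt²⁺/Pt) − E°(K⁺/K).
E°(K⁺/K) = E°(cathode) − E°cell = +1.21 − (+4.13) = −2.92 V.

−2.92 V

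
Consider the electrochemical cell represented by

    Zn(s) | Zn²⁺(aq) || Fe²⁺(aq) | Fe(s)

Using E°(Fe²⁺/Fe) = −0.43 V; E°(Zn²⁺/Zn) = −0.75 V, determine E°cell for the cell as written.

+0.32 V

By convention the left-hand electrode in cell notation is the anode (oxidation) and the right-hand electrode is the cathode (reduction).
E°cell = E°(right) − E°(left) = −0.43 − (−0.75) = +0.32 V.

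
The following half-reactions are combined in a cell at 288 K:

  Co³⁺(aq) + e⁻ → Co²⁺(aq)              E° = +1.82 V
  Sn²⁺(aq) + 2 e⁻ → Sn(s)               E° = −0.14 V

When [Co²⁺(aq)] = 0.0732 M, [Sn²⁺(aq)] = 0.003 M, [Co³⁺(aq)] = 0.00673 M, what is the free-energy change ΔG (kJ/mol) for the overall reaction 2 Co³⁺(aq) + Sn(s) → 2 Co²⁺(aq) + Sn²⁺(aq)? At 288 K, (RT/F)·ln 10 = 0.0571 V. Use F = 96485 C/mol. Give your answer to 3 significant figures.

−381 kJ/mol

E°cell = +1.82 − (−0.14) = +1.96 V; the balanced reaction transfers n = 2 electrons.
Here Q = ([Co²⁺(aq)]^2·[Sn²⁺(aq)]) / [Co³⁺(aq)]^2 = 0.355 (log Q = −0.450), giving E = +1.96 − (0.0571/2)·(−0.450) = +1.9728 V.
Finally ΔG = −nFE = −(2)(96485 C/mol)(+1.9728 V) = −381 kJ/mol.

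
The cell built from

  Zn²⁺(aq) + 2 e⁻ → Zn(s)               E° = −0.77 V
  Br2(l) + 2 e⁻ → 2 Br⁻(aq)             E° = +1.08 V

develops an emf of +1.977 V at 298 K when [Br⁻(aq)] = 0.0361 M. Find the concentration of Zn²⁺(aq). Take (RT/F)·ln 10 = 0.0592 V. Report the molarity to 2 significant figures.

Br₂/Br⁻ is the cathode (higher E°); E°cell = +1.08 − (−0.77) = +1.85 V with n = 2.
Rearranging E = E° − (0.0592/n)·log Q gives log Q = 2(+1.85 − (+1.977))/0.0592 = −4.291.
For Br2(l) + Zn(s) → 2 Br⁻(aq) + Zn²⁺(aq), the reaction quotient is Q = [Br⁻(aq)]^2·[Zn²⁺(aq)].
Solving for the unknown gives log [Zn²⁺(aq)] = −1.406, so [Zn²⁺(aq)] ≈ 0.039 M.

0.039 M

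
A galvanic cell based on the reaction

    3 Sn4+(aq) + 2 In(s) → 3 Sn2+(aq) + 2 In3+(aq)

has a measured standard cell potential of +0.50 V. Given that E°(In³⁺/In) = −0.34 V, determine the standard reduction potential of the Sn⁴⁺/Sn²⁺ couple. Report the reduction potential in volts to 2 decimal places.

+0.16 V

In the reaction as written the Sn⁴⁺/Sn²⁺ couple is reduced (cathode) and In³⁺/In is oxidized (anode), so E°cell = E°(Sn⁴⁺/Sn²⁺) − E°(In³⁺/In).
E°(Sn⁴⁺/Sn²⁺) = E°cell + E°(anode) = +0.50 + (−0.34) = +0.16 V.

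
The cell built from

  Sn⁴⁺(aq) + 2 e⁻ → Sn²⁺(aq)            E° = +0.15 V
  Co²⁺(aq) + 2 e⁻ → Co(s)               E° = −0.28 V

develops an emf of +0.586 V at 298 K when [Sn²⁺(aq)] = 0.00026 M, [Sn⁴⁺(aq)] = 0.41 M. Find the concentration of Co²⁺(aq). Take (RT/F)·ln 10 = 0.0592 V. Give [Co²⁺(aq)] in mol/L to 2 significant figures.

0.0085 M

Sn⁴⁺/Sn²⁺ is the cathode (higher E°); E°cell = +0.15 − (−0.28) = +0.43 V with n = 2.
Since E = E° − (0.0592/n)·log Q, log Q = n(E° − E)/0.0592 = −5.270.
The balanced reaction is Sn⁴⁺(aq) + Co(s) → Sn²⁺(aq) + Co²⁺(aq), so Q = ([Sn²⁺(aq)]·[Co²⁺(aq)]) / [Sn⁴⁺(aq)].
Substituting the known concentrations and solving, log [Co²⁺(aq)] = −2.072 and [Co²⁺(aq)] = 0.0085 M.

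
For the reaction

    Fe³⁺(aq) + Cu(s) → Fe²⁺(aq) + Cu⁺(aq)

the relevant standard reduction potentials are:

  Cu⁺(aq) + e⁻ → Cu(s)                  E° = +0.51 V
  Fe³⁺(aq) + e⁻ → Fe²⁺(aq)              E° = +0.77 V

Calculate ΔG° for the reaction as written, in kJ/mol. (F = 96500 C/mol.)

−25.1 kJ/mol

In the reaction as written Fe³⁺(aq) is reduced, so the Fe³⁺/Fe²⁺ couple is the cathode and Cu⁺/Cu is the anode.
E°cell = +0.77 − (+0.51) = +0.26 V; balancing electrons gives n = 1.
ΔG° = −nFE°cell = −(1)(96500)(+0.26) J/mol = −25.1 kJ/mol.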